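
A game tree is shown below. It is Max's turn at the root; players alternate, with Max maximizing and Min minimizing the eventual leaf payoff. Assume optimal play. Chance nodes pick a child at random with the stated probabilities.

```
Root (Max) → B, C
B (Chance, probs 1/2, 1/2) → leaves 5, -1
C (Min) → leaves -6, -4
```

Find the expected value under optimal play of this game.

B (Chance): 1/2·5 + 1/2·-1 = 2
C (Min): min(-6, -4) = -6
Root (Max): max(2, -6) = 2

2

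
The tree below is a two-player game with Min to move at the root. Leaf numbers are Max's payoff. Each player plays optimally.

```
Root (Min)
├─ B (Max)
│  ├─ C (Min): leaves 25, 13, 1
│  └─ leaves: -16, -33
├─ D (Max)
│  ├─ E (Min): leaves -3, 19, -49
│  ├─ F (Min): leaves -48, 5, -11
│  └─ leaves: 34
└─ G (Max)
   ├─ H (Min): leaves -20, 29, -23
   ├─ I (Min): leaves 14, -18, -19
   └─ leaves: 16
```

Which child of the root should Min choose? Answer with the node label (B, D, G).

C (Min): min(25, 13, 1) = 1
B (Max): max(1, -16, -33) = 1
E (Min): min(-3, 19, -49) = -49
F (Min): min(-48, 5, -11) = -48
D (Max): max(-49, -48, 34) = 34
H (Min): min(-20, 29, -23) = -23
I (Min): min(14, -18, -19) = -19
G (Max): max(-23, -19, 16) = 16
Root (Min): min(1, 34, 16) = 1
Min picks the child with the lowest value: B (value 1).

B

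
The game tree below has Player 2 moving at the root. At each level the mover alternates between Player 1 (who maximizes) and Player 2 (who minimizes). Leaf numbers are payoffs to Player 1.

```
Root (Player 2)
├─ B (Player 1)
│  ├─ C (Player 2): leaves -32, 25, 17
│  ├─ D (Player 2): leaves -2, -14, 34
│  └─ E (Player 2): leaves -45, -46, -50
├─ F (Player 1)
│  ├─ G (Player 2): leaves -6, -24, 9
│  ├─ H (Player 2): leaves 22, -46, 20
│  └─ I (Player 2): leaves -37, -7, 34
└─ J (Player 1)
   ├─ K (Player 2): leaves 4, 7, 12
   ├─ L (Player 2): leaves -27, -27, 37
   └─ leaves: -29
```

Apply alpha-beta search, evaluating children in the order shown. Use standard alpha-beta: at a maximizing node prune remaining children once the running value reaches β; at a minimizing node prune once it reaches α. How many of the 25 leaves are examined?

16

C [α=-∞,β=+∞]: v=-32
D [α=-32,β=+∞]: v=-14
E [α=-14,β=+∞]: v=-45 after child 1 ≤ α → α-cutoff, skip 2
B [α=-∞,β=+∞]: v=-14
G [α=-∞,β=-14]: v=-24
H [α=-24,β=-14]: v=-46 after child 2 ≤ α → α-cutoff, skip 1
I [α=-24,β=-14]: v=-37 after child 1 ≤ α → α-cutoff, skip 2
F [α=-∞,β=-14]: v=-24
K [α=-∞,β=-24]: v=4
J [α=-∞,β=-24]: v=4 after child 1 ≥ β → β-cutoff, skip 2
Root [α=-∞,β=+∞]: v=-24
Leaves evaluated: 16 of 25.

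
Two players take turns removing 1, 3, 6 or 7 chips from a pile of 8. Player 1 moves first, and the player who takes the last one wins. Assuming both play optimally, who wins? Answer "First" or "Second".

First

Mark each pile size as W (mover wins) or L (mover loses):
i:   0  1  2  3  4  5  6  7  8
     L  W  L  W  L  W  W  W  W
Position 8 is W, so the first player wins.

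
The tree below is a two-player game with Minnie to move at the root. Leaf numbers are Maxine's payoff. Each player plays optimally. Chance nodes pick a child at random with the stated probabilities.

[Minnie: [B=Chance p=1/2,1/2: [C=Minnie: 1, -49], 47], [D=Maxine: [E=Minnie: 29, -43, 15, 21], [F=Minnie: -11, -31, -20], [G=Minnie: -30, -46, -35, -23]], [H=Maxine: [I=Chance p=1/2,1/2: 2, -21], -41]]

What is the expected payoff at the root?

-31

C (Minnie): min(1, -49) = -49
B (Chance): 1/2·-49 + 1/2·47 = -1
E (Minnie): min(29, -43, 15, 21) = -43
F (Minnie): min(-11, -31, -20) = -31
G (Minnie): min(-30, -46, -35, -23) = -46
D (Maxine): max(-43, -31, -46) = -31
I (Chance): 1/2·2 + 1/2·-21 = -9.5
H (Maxine): max(-9.5, -41) = -9.5
Root (Minnie): min(-1, -31, -9.5) = -31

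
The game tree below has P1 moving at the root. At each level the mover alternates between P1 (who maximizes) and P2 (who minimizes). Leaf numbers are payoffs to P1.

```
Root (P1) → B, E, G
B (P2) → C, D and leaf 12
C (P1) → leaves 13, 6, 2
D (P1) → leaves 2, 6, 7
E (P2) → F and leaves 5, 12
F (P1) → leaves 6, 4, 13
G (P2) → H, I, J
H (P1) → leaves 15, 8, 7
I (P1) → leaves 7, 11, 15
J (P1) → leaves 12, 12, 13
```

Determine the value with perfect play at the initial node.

C (P1): max(13, 6, 2) = 13
D (P1): max(2, 6, 7) = 7
B (P2): min(13, 7, 12) = 7
F (P1): max(6, 4, 13) = 13
E (P2): min(13, 5, 12) = 5
H (P1): max(15, 8, 7) = 15
I (P1): max(7, 11, 15) = 15
J (P1): max(12, 12, 13) = 13
G (P2): min(15, 15, 13) = 13
Root (P1): max(7, 5, 13) = 13

13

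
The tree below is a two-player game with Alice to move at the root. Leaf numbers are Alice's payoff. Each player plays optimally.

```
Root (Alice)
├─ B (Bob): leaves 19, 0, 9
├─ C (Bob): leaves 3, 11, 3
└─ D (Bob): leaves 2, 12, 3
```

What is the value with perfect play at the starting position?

3

B (Bob): min(19, 0, 9) = 0
C (Bob): min(3, 11, 3) = 3
D (Bob): min(2, 12, 3) = 2
Root (Alice): max(0, 3, 2) = 3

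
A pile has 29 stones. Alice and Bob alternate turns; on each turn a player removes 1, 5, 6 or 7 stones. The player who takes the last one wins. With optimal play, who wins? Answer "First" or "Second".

i:   0  1  2  3  4  5  6  7  8  9 10 11 12 13 14 15 16 17 18 19 20 21 22 23 24 25 26 27 28 29
     L  W  L  W  L  W  W  W  W  W  W  W  L  W  L  W  L  W  W  W  W  W  W  W  L  W  L  W  L  W
Position 29 is W, so the first player wins.

First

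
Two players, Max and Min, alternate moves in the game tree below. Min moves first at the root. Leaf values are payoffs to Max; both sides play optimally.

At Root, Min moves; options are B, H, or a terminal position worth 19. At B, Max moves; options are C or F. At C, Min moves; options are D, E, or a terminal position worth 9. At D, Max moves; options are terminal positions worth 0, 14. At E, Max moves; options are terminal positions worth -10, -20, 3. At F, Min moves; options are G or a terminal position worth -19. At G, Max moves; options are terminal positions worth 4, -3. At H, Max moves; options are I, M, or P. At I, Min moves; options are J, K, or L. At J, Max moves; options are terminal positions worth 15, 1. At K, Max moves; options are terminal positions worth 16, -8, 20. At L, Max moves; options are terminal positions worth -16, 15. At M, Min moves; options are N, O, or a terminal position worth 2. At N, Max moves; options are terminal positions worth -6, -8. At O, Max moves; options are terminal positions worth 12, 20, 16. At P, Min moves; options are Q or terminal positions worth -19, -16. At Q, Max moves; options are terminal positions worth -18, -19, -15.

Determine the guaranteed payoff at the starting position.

3

D (Max): max(0, 14) = 14
E (Max): max(-10, -20, 3) = 3
C (Min): min(14, 3, 9) = 3
G (Max): max(4, -3) = 4
F (Min): min(4, -19) = -19
B (Max): max(3, -19) = 3
J (Max): max(15, 1) = 15
K (Max): max(16, -8, 20) = 20
L (Max): max(-16, 15) = 15
I (Min): min(15, 20, 15) = 15
N (Max): max(-6, -8) = -6
O (Max): max(12, 20, 16) = 20
M (Min): min(-6, 20, 2) = -6
Q (Max): max(-18, -19, -15) = -15
P (Min): min(-15, -19, -16) = -19
H (Max): max(15, -6, -19) = 15
Root (Min): min(3, 15, 19) = 3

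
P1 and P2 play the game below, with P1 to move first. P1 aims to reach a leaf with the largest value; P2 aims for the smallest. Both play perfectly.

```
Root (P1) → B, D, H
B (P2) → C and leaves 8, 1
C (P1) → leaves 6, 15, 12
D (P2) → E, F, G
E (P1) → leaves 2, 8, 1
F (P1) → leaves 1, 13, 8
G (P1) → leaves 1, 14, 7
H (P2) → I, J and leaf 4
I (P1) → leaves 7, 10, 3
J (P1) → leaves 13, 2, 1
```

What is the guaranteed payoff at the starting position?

C (P1): max(6, 15, 12) = 15
B (P2): min(15, 8, 1) = 1
E (P1): max(2, 8, 1) = 8
F (P1): max(1, 13, 8) = 13
G (P1): max(1, 14, 7) = 14
D (P2): min(8, 13, 14) = 8
I (P1): max(7, 10, 3) = 10
J (P1): max(13, 2, 1) = 13
H (P2): min(10, 13, 4) = 4
Root (P1): max(1, 8, 4) = 8

8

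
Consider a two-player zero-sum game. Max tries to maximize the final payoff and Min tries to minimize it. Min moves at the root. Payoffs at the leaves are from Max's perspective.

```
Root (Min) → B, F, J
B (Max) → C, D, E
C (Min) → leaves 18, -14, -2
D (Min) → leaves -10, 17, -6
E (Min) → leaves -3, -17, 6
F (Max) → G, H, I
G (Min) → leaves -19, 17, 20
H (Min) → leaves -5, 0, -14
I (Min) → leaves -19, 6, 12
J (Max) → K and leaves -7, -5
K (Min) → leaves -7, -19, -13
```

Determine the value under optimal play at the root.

C (Min): min(18, -14, -2) = -14
D (Min): min(-10, 17, -6) = -10
E (Min): min(-3, -17, 6) = -17
B (Max): max(-14, -10, -17) = -10
G (Min): min(-19, 17, 20) = -19
H (Min): min(-5, 0, -14) = -14
I (Min): min(-19, 6, 12) = -19
F (Max): max(-19, -14, -19) = -14
K (Min): min(-7, -19, -13) = -19
J (Max): max(-19, -7, -5) = -5
Root (Min): min(-10, -14, -5) = -14

-14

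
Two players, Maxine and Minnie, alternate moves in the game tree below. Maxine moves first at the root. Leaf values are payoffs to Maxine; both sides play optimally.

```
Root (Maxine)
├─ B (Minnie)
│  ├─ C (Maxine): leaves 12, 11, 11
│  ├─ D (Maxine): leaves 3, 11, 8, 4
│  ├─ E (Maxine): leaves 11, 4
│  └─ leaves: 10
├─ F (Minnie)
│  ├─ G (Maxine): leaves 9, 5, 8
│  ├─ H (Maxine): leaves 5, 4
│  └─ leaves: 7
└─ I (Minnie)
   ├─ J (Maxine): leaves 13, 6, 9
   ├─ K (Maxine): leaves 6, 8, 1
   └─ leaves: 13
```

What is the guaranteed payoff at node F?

G: max(9, 5, 8) = 9
H: max(5, 4) = 5
F: min(9, 5, 7) = 5

5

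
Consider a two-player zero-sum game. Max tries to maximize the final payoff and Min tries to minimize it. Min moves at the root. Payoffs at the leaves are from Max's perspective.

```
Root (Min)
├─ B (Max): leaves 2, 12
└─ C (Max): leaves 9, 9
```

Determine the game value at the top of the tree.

9

B (Max): max(2, 12) = 12
C (Max): max(9, 9) = 9
Root (Min): min(12, 9) = 9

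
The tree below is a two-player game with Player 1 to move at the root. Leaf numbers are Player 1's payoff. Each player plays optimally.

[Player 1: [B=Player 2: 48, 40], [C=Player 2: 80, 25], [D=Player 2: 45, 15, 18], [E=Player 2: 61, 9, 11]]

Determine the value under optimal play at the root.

B (Player 2): min(48, 40) = 40
C (Player 2): min(80, 25) = 25
D (Player 2): min(45, 15, 18) = 15
E (Player 2): min(61, 9, 11) = 9
Root (Player 1): max(40, 25, 15, 9) = 40

40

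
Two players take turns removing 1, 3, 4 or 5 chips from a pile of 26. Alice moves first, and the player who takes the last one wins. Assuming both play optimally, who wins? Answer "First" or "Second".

Mark each pile size as W (mover wins) or L (mover loses):
i:   0  1  2  3  4  5  6  7  8  9 10 11 12 13 14 15 16 17 18 19 20 21 22 23 24 25 26
     L  W  L  W  W  W  W  W  L  W  L  W  W  W  W  W  L  W  L  W  W  W  W  W  L  W  L
Position 26 is L, so the second player wins.

Second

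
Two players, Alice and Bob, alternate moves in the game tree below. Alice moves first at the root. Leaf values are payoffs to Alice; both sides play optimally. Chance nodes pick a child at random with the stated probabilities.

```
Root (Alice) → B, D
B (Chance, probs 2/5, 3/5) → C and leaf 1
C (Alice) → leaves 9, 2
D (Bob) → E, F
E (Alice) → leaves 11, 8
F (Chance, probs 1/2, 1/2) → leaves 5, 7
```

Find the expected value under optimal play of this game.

6

C (Alice): max(9, 2) = 9
B (Chance): 2/5·9 + 3/5·1 = 4.2
E (Alice): max(11, 8) = 11
F (Chance): 1/2·5 + 1/2·7 = 6
D (Bob): min(11, 6) = 6
Root (Alice): max(4.2, 6) = 6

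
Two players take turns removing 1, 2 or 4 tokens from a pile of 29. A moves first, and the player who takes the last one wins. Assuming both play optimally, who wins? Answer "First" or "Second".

First

Positions where the player to move wins (W) vs loses (L):
i:   0  1  2  3  4  5  6  7  8  9 10 11 12 13 14 15 16 17 18 19 20 21 22 23 24 25 26 27 28 29
     L  W  W  L  W  W  L  W  W  L  W  W  L  W  W  L  W  W  L  W  W  L  W  W  L  W  W  L  W  W
Position 29 is W, so the first player wins.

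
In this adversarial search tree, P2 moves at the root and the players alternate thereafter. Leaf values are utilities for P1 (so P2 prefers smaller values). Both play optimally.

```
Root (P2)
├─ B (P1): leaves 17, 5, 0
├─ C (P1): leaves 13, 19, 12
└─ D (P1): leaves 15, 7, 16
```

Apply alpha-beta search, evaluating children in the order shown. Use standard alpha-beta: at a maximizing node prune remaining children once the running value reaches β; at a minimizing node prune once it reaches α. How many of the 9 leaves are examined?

8

B [α=-∞,β=+∞]: v=17
C [α=-∞,β=17]: v=19 after child 2 ≥ β → β-cutoff, skip 1
D [α=-∞,β=17]: v=16
Root [α=-∞,β=+∞]: v=16
Leaves evaluated: 8 of 9.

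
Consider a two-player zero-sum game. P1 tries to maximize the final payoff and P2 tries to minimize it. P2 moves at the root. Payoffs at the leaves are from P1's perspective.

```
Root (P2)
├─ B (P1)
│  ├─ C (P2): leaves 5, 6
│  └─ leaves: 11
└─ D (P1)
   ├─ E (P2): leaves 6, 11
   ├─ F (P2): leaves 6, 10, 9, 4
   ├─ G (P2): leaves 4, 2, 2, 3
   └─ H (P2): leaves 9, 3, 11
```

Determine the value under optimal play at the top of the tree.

C (P2): min(5, 6) = 5
B (P1): max(5, 11) = 11
E (P2): min(6, 11) = 6
F (P2): min(6, 10, 9, 4) = 4
G (P2): min(4, 2, 2, 3) = 2
H (P2): min(9, 3, 11) = 3
D (P1): max(6, 4, 2, 3) = 6
Root (P2): min(11, 6) = 6

6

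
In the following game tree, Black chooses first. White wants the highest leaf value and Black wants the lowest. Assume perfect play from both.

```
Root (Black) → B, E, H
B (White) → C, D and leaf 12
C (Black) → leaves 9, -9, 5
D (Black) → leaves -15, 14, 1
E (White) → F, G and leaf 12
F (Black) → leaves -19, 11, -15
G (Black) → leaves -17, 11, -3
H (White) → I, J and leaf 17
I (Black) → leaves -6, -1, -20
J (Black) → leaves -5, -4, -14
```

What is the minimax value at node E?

12

F: min(-19, 11, -15) = -19
G: min(-17, 11, -3) = -17
E: max(-19, -17, 12) = 12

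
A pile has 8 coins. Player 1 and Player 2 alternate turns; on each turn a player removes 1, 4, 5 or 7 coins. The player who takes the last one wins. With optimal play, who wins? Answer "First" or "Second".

Second

Mark each pile size as W (mover wins) or L (mover loses):
i:   0  1  2  3  4  5  6  7  8
     L  W  L  W  W  W  W  W  L
Position 8 is L, so the second player wins.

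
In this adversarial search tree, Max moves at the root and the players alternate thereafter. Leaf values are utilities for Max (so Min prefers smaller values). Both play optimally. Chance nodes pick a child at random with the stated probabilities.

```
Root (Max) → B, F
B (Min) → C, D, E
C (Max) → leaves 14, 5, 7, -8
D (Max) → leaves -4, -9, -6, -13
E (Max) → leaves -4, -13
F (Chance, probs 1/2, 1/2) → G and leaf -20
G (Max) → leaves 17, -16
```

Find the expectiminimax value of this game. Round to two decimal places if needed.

C (Max): max(14, 5, 7, -8) = 14
D (Max): max(-4, -9, -6, -13) = -4
E (Max): max(-4, -13) = -4
B (Min): min(14, -4, -4) = -4
G (Max): max(17, -16) = 17
F (Chance): 1/2·17 + 1/2·-20 = -1.5
Root (Max): max(-4, -1.5) = -1.5

-1.5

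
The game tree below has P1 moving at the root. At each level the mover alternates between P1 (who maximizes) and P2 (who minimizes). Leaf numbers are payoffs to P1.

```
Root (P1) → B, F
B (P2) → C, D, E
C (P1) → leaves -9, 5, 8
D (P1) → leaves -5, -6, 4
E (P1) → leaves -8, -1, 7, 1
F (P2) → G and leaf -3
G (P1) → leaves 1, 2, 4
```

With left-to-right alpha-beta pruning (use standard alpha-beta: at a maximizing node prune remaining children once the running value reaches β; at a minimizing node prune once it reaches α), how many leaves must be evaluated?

12

C [α=-∞,β=+∞]: v=8
D [α=-∞,β=8]: v=4
E [α=-∞,β=4]: v=7 after child 3 ≥ β → β-cutoff, skip 1
B [α=-∞,β=+∞]: v=4
G [α=4,β=+∞]: v=4
F [α=4,β=+∞]: v=4 after child 1 ≤ α → α-cutoff, skip 1
Root [α=-∞,β=+∞]: v=4
Leaves evaluated: 12 of 14.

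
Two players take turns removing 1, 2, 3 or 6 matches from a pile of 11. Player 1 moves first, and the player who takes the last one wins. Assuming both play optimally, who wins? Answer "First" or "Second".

W/L table (W = player to move can force a win):
i:   0  1  2  3  4  5  6  7  8  9 10 11
     L  W  W  W  L  W  W  W  L  W  W  W
Position 11 is W, so the first player wins.

First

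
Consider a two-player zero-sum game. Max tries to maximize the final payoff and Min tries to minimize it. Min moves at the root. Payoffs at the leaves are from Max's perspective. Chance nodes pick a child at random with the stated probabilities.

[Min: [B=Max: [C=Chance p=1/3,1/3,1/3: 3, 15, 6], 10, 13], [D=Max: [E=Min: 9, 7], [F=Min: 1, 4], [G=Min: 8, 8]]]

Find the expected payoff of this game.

C (Chance): 1/3·3 + 1/3·15 + 1/3·6 = 8
B (Max): max(8, 10, 13) = 13
E (Min): min(9, 7) = 7
F (Min): min(1, 4) = 1
G (Min): min(8, 8) = 8
D (Max): max(7, 1, 8) = 8
Root (Min): min(13, 8) = 8

8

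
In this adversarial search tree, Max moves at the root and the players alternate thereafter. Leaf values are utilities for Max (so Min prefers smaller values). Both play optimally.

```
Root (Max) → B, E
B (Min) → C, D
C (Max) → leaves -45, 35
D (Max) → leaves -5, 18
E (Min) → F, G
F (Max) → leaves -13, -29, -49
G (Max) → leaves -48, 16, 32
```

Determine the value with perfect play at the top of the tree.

C (Max): max(-45, 35) = 35
D (Max): max(-5, 18) = 18
B (Min): min(35, 18) = 18
F (Max): max(-13, -29, -49) = -13
G (Max): max(-48, 16, 32) = 32
E (Min): min(-13, 32) = -13
Root (Max): max(18, -13) = 18

18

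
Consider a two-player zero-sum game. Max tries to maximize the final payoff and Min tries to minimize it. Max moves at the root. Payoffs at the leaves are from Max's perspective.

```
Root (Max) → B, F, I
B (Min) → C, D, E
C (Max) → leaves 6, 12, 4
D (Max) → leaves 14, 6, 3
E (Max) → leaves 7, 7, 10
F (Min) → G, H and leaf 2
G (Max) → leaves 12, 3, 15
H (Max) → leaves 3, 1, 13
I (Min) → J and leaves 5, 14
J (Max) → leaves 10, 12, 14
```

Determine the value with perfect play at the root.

10

C (Max): max(6, 12, 4) = 12
D (Max): max(14, 6, 3) = 14
E (Max): max(7, 7, 10) = 10
B (Min): min(12, 14, 10) = 10
G (Max): max(12, 3, 15) = 15
H (Max): max(3, 1, 13) = 13
F (Min): min(15, 13, 2) = 2
J (Max): max(10, 12, 14) = 14
I (Min): min(14, 5, 14) = 5
Root (Max): max(10, 2, 5) = 10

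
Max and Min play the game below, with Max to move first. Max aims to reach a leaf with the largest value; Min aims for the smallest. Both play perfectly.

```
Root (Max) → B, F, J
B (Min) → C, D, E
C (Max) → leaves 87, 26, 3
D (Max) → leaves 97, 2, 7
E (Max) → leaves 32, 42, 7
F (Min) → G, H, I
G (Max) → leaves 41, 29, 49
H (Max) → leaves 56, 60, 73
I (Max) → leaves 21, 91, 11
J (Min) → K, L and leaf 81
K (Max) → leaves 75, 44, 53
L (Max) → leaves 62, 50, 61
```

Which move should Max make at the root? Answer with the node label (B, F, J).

C (Max): max(87, 26, 3) = 87
D (Max): max(97, 2, 7) = 97
E (Max): max(32, 42, 7) = 42
B (Min): min(87, 97, 42) = 42
G (Max): max(41, 29, 49) = 49
H (Max): max(56, 60, 73) = 73
I (Max): max(21, 91, 11) = 91
F (Min): min(49, 73, 91) = 49
K (Max): max(75, 44, 53) = 75
L (Max): max(62, 50, 61) = 62
J (Min): min(75, 62, 81) = 62
Root (Max): max(42, 49, 62) = 62
Max picks the child with the highest value: J (value 62).

J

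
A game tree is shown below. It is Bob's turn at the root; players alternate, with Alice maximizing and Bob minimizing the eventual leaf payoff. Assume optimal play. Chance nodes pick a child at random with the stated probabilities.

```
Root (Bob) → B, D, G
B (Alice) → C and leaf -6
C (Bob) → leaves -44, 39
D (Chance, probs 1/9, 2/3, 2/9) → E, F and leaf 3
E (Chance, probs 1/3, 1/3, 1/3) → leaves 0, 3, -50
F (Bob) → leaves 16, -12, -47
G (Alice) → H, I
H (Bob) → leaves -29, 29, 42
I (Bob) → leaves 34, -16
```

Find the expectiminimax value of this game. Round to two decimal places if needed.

-32.41

C (Bob): min(-44, 39) = -44
B (Alice): max(-44, -6) = -6
E (Chance): 1/3·0 + 1/3·3 + 1/3·-50 = -15.67
F (Bob): min(16, -12, -47) = -47
D (Chance): 1/9·-15.67 + 2/3·-47 + 2/9·3 = -32.41
H (Bob): min(-29, 29, 42) = -29
I (Bob): min(34, -16) = -16
G (Alice): max(-29, -16) = -16
Root (Bob): min(-6, -32.41, -16) = -32.41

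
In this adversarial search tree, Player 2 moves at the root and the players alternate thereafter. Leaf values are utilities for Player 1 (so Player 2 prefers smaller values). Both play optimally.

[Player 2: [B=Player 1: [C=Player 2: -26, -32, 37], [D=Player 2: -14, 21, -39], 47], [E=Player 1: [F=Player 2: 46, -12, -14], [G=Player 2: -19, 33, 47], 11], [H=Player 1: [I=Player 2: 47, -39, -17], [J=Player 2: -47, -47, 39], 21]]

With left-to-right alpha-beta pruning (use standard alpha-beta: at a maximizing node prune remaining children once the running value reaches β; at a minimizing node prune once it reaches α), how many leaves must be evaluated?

17

C [α=-∞,β=+∞]: v=-32
D [α=-32,β=+∞]: v=-39
B [α=-∞,β=+∞]: v=47
F [α=-∞,β=47]: v=-14
G [α=-14,β=47]: v=-19 after child 1 ≤ α → α-cutoff, skip 2
E [α=-∞,β=47]: v=11
I [α=-∞,β=11]: v=-39
J [α=-39,β=11]: v=-47 after child 1 ≤ α → α-cutoff, skip 2
H [α=-∞,β=11]: v=21
Root [α=-∞,β=+∞]: v=11
Leaves evaluated: 17 of 21.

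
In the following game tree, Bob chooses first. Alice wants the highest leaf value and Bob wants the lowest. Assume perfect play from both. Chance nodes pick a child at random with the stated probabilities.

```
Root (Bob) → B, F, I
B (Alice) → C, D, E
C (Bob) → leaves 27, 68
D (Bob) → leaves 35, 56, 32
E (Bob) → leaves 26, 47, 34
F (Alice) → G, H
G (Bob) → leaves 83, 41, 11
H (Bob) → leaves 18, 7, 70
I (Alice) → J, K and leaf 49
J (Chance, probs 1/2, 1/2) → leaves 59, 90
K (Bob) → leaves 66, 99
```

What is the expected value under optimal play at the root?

C (Bob): min(27, 68) = 27
D (Bob): min(35, 56, 32) = 32
E (Bob): min(26, 47, 34) = 26
B (Alice): max(27, 32, 26) = 32
G (Bob): min(83, 41, 11) = 11
H (Bob): min(18, 7, 70) = 7
F (Alice): max(11, 7) = 11
J (Chance): 1/2·59 + 1/2·90 = 74.5
K (Bob): min(66, 99) = 66
I (Alice): max(74.5, 66, 49) = 74.5
Root (Bob): min(32, 11, 74.5) = 11

11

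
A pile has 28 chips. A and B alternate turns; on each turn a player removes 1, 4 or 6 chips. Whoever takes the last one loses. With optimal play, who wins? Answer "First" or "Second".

Second

i:   0  1  2  3  4  5  6  7  8  9 10 11 12 13 14 15 16 17 18 19 20 21 22 23 24 25 26 27 28
     W  L  W  L  W  W  L  W  L  W  W  L  W  L  W  W  L  W  L  W  W  L  W  L  W  W  L  W  L
Position 28 is L, so the second player wins.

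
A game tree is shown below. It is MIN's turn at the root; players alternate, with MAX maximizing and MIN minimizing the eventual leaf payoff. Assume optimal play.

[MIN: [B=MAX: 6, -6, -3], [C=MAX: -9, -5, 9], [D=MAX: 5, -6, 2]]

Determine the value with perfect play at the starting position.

B (MAX): max(6, -6, -3) = 6
C (MAX): max(-9, -5, 9) = 9
D (MAX): max(5, -6, 2) = 5
Root (MIN): min(6, 9, 5) = 5

5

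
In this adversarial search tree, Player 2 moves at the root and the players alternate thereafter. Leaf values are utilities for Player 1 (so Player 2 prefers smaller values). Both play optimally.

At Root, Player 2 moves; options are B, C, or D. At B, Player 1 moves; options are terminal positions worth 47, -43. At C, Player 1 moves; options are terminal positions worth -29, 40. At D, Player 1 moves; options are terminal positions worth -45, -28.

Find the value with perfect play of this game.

B (Player 1): max(47, -43) = 47
C (Player 1): max(-29, 40) = 40
D (Player 1): max(-45, -28) = -28
Root (Player 2): min(47, 40, -28) = -28

-28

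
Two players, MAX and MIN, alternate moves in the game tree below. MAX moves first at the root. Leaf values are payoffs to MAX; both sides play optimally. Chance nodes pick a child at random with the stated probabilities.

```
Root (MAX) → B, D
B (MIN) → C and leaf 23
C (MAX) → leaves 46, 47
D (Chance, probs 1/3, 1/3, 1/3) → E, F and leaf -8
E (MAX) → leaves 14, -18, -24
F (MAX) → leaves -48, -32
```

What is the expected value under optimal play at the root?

23

C (MAX): max(46, 47) = 47
B (MIN): min(47, 23) = 23
E (MAX): max(14, -18, -24) = 14
F (MAX): max(-48, -32) = -32
D (Chance): 1/3·14 + 1/3·-32 + 1/3·-8 = -8.67
Root (MAX): max(23, -8.67) = 23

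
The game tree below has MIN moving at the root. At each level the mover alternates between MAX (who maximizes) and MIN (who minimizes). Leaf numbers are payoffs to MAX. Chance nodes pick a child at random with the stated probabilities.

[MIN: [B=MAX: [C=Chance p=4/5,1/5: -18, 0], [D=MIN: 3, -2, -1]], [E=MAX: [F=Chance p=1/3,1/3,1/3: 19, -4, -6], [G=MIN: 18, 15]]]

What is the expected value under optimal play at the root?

C (Chance): 4/5·-18 + 1/5·0 = -14.4
D (MIN): min(3, -2, -1) = -2
B (MAX): max(-14.4, -2) = -2
F (Chance): 1/3·19 + 1/3·-4 + 1/3·-6 = 3
G (MIN): min(18, 15) = 15
E (MAX): max(3, 15) = 15
Root (MIN): min(-2, 15) = -2

-2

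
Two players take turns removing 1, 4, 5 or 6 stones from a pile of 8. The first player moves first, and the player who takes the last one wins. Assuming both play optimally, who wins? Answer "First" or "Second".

Mark each pile size as W (mover wins) or L (mover loses):
i:   0  1  2  3  4  5  6  7  8
     L  W  L  W  W  W  W  W  W
Position 8 is W, so the first player wins.

First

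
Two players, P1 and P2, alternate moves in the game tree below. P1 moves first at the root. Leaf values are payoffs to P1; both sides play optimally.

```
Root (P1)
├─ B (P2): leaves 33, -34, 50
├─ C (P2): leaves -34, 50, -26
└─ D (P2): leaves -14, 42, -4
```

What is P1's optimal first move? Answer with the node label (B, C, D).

D

B (P2): min(33, -34, 50) = -34
C (P2): min(-34, 50, -26) = -34
D (P2): min(-14, 42, -4) = -14
Root (P1): max(-34, -34, -14) = -14
P1 picks the child with the highest value: D (value -14).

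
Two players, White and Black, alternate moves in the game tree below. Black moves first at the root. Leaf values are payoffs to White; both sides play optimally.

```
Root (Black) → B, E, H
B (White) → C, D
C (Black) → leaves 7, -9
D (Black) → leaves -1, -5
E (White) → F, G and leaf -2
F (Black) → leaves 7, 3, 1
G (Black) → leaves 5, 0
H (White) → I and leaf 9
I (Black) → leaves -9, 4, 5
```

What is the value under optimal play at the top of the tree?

C (Black): min(7, -9) = -9
D (Black): min(-1, -5) = -5
B (White): max(-9, -5) = -5
F (Black): min(7, 3, 1) = 1
G (Black): min(5, 0) = 0
E (White): max(1, 0, -2) = 1
I (Black): min(-9, 4, 5) = -9
H (White): max(-9, 9) = 9
Root (Black): min(-5, 1, 9) = -5

-5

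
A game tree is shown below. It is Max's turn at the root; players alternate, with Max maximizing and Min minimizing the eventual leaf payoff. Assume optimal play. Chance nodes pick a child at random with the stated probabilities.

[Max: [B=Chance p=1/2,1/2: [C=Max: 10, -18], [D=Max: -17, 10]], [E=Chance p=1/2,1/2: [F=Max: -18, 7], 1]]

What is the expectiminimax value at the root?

10

C (Max): max(10, -18) = 10
D (Max): max(-17, 10) = 10
B (Chance): 1/2·10 + 1/2·10 = 10
F (Max): max(-18, 7) = 7
E (Chance): 1/2·7 + 1/2·1 = 4
Root (Max): max(10, 4) = 10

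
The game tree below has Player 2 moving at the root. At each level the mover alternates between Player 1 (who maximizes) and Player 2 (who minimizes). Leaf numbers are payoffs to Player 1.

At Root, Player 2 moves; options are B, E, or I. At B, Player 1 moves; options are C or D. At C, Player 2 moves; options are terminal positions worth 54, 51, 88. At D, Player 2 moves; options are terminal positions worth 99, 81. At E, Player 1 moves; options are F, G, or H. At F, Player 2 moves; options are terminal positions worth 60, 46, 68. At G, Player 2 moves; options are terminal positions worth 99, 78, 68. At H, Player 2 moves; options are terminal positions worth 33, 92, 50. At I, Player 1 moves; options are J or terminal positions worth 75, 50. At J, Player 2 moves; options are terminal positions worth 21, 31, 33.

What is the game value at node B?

C: min(54, 51, 88) = 51
D: min(99, 81) = 81
B: max(51, 81) = 81

81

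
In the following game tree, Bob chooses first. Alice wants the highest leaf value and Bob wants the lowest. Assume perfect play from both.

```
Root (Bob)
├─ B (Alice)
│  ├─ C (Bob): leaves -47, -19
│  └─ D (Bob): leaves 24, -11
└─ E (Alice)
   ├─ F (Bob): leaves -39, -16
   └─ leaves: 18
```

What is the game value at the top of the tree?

C (Bob): min(-47, -19) = -47
D (Bob): min(24, -11) = -11
B (Alice): max(-47, -11) = -11
F (Bob): min(-39, -16) = -39
E (Alice): max(-39, 18) = 18
Root (Bob): min(-11, 18) = -11

-11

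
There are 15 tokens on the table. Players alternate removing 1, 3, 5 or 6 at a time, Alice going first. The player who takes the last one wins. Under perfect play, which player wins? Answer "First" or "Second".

Positions where the player to move wins (W) vs loses (L):
i:   0  1  2  3  4  5  6  7  8  9 10 11 12 13 14 15
     L  W  L  W  L  W  W  W  W  W  W  L  W  L  W  L
Position 15 is L, so the second player wins.

Second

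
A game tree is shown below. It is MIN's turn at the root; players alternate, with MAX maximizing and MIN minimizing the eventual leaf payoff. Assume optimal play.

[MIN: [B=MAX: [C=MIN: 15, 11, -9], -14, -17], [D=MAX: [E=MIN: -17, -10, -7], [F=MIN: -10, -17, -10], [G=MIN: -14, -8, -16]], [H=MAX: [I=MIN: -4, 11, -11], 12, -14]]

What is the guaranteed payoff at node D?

E: min(-17, -10, -7) = -17
F: min(-10, -17, -10) = -17
G: min(-14, -8, -16) = -16
D: max(-17, -17, -16) = -16

-16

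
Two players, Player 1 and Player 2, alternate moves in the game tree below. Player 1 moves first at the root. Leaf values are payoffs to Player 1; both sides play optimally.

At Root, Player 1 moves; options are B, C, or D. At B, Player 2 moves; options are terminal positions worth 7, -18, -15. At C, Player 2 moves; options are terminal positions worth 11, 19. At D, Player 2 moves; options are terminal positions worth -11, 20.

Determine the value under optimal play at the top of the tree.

B (Player 2): min(7, -18, -15) = -18
C (Player 2): min(11, 19) = 11
D (Player 2): min(-11, 20) = -11
Root (Player 1): max(-18, 11, -11) = 11

11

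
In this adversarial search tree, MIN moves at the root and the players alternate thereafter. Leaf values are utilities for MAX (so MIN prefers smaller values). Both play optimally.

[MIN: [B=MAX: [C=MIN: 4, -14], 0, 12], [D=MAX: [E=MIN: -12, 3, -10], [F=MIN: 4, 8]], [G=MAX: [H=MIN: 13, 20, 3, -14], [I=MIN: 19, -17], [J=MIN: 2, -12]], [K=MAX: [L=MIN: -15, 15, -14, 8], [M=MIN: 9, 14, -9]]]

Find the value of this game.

-12

C (MIN): min(4, -14) = -14
B (MAX): max(-14, 0, 12) = 12
E (MIN): min(-12, 3, -10) = -12
F (MIN): min(4, 8) = 4
D (MAX): max(-12, 4) = 4
H (MIN): min(13, 20, 3, -14) = -14
I (MIN): min(19, -17) = -17
J (MIN): min(2, -12) = -12
G (MAX): max(-14, -17, -12) = -12
L (MIN): min(-15, 15, -14, 8) = -15
M (MIN): min(9, 14, -9) = -9
K (MAX): max(-15, -9) = -9
Root (MIN): min(12, 4, -12, -9) = -12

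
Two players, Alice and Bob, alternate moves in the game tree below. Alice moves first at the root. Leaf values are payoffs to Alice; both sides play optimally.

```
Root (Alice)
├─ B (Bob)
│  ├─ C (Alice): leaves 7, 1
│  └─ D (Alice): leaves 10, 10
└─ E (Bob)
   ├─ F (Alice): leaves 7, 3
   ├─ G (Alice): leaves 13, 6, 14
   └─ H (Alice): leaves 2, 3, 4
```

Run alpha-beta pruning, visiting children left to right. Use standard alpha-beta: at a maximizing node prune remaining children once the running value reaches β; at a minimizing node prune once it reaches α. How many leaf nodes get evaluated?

C [α=-∞,β=+∞]: v=7
D [α=-∞,β=7]: v=10 after child 1 ≥ β → β-cutoff, skip 1
B [α=-∞,β=+∞]: v=7
F [α=7,β=+∞]: v=7
E [α=7,β=+∞]: v=7 after child 1 ≤ α → α-cutoff, skip 2
Root [α=-∞,β=+∞]: v=7
Leaves evaluated: 5 of 12.

5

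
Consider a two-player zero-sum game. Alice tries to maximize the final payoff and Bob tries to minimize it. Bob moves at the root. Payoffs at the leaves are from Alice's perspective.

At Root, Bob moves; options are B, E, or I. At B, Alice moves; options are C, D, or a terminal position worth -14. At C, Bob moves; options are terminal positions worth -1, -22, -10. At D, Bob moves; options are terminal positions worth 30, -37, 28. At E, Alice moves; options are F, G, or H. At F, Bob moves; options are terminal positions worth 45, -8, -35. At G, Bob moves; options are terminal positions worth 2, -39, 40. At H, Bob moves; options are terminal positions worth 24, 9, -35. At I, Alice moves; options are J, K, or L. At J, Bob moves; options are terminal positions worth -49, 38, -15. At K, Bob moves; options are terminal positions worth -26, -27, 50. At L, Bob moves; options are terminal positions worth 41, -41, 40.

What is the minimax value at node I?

-27

J: min(-49, 38, -15) = -49
K: min(-26, -27, 50) = -27
L: min(41, -41, 40) = -41
I: max(-49, -27, -41) = -27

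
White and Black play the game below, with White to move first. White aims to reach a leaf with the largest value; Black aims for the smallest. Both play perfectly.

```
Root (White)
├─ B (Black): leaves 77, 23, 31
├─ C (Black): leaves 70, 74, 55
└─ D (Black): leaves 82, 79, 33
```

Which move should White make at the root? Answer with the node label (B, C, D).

B (Black): min(77, 23, 31) = 23
C (Black): min(70, 74, 55) = 55
D (Black): min(82, 79, 33) = 33
Root (White): max(23, 55, 33) = 55
White picks the child with the highest value: C (value 55).

C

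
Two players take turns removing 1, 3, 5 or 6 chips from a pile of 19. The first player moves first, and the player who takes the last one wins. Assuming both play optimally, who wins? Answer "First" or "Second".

First

Mark each pile size as W (mover wins) or L (mover loses):
i:   0  1  2  3  4  5  6  7  8  9 10 11 12 13 14 15 16 17 18 19
     L  W  L  W  L  W  W  W  W  W  W  L  W  L  W  L  W  W  W  W
Position 19 is W, so the first player wins.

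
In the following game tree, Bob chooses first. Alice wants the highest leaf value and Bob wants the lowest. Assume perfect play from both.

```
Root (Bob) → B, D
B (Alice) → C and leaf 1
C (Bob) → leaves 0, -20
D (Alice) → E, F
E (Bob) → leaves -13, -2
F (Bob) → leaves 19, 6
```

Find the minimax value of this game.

C (Bob): min(0, -20) = -20
B (Alice): max(-20, 1) = 1
E (Bob): min(-13, -2) = -13
F (Bob): min(19, 6) = 6
D (Alice): max(-13, 6) = 6
Root (Bob): min(1, 6) = 1

1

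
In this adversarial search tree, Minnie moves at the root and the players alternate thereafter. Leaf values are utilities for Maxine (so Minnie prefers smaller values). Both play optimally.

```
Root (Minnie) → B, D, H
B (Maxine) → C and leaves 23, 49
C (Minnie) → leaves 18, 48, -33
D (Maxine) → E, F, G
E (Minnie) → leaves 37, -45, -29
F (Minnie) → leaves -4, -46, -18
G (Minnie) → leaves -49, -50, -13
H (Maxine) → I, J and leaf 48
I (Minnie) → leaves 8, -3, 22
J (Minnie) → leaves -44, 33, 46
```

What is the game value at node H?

I: min(8, -3, 22) = -3
J: min(-44, 33, 46) = -44
H: max(-3, -44, 48) = 48

48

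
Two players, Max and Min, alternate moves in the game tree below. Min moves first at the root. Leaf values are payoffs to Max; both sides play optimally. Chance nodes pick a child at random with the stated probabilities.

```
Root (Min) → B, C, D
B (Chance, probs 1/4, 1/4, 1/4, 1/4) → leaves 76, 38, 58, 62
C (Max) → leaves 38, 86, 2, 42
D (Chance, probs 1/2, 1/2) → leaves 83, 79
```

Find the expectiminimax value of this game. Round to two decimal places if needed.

B (Chance): 1/4·76 + 1/4·38 + 1/4·58 + 1/4·62 = 58.5
C (Max): max(38, 86, 2, 42) = 86
D (Chance): 1/2·83 + 1/2·79 = 81
Root (Min): min(58.5, 86, 81) = 58.5

58.5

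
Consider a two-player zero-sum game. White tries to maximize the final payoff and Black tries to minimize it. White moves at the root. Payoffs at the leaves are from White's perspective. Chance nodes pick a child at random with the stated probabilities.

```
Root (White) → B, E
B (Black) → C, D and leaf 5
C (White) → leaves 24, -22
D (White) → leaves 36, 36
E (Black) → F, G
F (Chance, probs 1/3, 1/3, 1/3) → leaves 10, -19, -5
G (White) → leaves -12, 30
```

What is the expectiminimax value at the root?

C (White): max(24, -22) = 24
D (White): max(36, 36) = 36
B (Black): min(24, 36, 5) = 5
F (Chance): 1/3·10 + 1/3·-19 + 1/3·-5 = -4.67
G (White): max(-12, 30) = 30
E (Black): min(-4.67, 30) = -4.67
Root (White): max(5, -4.67) = 5

5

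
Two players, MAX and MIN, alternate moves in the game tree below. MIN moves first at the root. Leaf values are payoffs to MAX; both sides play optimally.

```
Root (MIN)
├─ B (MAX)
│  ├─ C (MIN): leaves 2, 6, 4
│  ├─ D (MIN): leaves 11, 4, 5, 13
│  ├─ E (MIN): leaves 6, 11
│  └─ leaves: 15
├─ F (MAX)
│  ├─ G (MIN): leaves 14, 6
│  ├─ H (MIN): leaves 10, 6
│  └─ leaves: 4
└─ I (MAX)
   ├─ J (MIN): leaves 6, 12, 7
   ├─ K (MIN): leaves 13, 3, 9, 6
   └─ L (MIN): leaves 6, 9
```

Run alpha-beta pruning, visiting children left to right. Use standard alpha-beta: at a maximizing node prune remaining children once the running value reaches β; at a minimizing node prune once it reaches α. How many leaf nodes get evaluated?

18

C [α=-∞,β=+∞]: v=2
D [α=2,β=+∞]: v=4
E [α=4,β=+∞]: v=6
B [α=-∞,β=+∞]: v=15
G [α=-∞,β=15]: v=6
H [α=6,β=15]: v=6
F [α=-∞,β=15]: v=6
J [α=-∞,β=6]: v=6
I [α=-∞,β=6]: v=6 after child 1 ≥ β → β-cutoff, skip 2
Root [α=-∞,β=+∞]: v=6
Leaves evaluated: 18 of 24.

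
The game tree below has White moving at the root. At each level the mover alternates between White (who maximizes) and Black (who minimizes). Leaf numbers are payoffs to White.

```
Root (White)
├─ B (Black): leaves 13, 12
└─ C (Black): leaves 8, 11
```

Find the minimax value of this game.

12

B (Black): min(13, 12) = 12
C (Black): min(8, 11) = 8
Root (White): max(12, 8) = 12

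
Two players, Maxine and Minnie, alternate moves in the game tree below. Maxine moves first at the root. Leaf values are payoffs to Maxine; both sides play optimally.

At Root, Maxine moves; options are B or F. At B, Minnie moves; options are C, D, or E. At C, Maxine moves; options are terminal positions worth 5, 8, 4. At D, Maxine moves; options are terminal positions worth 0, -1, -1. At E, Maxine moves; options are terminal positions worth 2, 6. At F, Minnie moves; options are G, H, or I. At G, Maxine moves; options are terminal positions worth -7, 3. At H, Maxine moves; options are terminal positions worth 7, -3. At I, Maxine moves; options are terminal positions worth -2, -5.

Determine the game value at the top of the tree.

C (Maxine): max(5, 8, 4) = 8
D (Maxine): max(0, -1, -1) = 0
E (Maxine): max(2, 6) = 6
B (Minnie): min(8, 0, 6) = 0
G (Maxine): max(-7, 3) = 3
H (Maxine): max(7, -3) = 7
I (Maxine): max(-2, -5) = -2
F (Minnie): min(3, 7, -2) = -2
Root (Maxine): max(0, -2) = 0

0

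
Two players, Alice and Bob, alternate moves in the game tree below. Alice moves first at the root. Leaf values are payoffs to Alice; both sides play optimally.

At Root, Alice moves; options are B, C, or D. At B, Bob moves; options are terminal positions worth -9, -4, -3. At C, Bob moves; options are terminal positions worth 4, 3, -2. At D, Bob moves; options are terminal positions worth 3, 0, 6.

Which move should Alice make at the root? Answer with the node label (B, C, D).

D

B (Bob): min(-9, -4, -3) = -9
C (Bob): min(4, 3, -2) = -2
D (Bob): min(3, 0, 6) = 0
Root (Alice): max(-9, -2, 0) = 0
Alice picks the child with the highest value: D (value 0).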